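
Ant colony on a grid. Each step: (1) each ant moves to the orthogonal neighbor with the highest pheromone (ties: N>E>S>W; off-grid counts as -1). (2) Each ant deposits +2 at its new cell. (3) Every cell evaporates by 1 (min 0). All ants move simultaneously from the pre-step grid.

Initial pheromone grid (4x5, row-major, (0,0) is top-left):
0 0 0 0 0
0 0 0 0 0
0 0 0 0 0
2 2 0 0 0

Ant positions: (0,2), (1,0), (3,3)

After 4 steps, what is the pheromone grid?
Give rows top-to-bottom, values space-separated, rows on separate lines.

After step 1: ants at (0,3),(0,0),(2,3)
  1 0 0 1 0
  0 0 0 0 0
  0 0 0 1 0
  1 1 0 0 0
After step 2: ants at (0,4),(0,1),(1,3)
  0 1 0 0 1
  0 0 0 1 0
  0 0 0 0 0
  0 0 0 0 0
After step 3: ants at (1,4),(0,2),(0,3)
  0 0 1 1 0
  0 0 0 0 1
  0 0 0 0 0
  0 0 0 0 0
After step 4: ants at (0,4),(0,3),(0,2)
  0 0 2 2 1
  0 0 0 0 0
  0 0 0 0 0
  0 0 0 0 0

0 0 2 2 1
0 0 0 0 0
0 0 0 0 0
0 0 0 0 0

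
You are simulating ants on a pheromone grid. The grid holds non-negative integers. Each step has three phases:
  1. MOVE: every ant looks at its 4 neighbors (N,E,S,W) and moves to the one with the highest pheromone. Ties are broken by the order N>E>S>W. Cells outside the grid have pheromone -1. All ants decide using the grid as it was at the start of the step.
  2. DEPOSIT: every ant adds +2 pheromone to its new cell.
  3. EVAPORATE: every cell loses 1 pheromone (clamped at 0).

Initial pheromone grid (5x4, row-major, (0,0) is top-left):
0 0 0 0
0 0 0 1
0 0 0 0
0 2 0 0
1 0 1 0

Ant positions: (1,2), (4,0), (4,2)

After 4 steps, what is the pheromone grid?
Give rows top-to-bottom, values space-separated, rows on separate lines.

After step 1: ants at (1,3),(3,0),(3,2)
  0 0 0 0
  0 0 0 2
  0 0 0 0
  1 1 1 0
  0 0 0 0
After step 2: ants at (0,3),(3,1),(3,1)
  0 0 0 1
  0 0 0 1
  0 0 0 0
  0 4 0 0
  0 0 0 0
After step 3: ants at (1,3),(2,1),(2,1)
  0 0 0 0
  0 0 0 2
  0 3 0 0
  0 3 0 0
  0 0 0 0
After step 4: ants at (0,3),(3,1),(3,1)
  0 0 0 1
  0 0 0 1
  0 2 0 0
  0 6 0 0
  0 0 0 0

0 0 0 1
0 0 0 1
0 2 0 0
0 6 0 0
0 0 0 0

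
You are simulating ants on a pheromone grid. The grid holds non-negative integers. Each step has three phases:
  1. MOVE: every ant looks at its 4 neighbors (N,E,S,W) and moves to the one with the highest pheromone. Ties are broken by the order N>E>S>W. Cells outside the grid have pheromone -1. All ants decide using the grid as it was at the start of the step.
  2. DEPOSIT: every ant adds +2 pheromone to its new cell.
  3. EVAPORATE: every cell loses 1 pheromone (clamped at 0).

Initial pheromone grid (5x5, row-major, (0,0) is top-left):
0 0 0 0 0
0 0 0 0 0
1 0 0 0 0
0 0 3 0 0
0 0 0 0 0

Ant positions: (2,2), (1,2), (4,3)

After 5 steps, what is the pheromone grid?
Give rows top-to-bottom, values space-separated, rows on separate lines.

After step 1: ants at (3,2),(0,2),(3,3)
  0 0 1 0 0
  0 0 0 0 0
  0 0 0 0 0
  0 0 4 1 0
  0 0 0 0 0
After step 2: ants at (3,3),(0,3),(3,2)
  0 0 0 1 0
  0 0 0 0 0
  0 0 0 0 0
  0 0 5 2 0
  0 0 0 0 0
After step 3: ants at (3,2),(0,4),(3,3)
  0 0 0 0 1
  0 0 0 0 0
  0 0 0 0 0
  0 0 6 3 0
  0 0 0 0 0
After step 4: ants at (3,3),(1,4),(3,2)
  0 0 0 0 0
  0 0 0 0 1
  0 0 0 0 0
  0 0 7 4 0
  0 0 0 0 0
After step 5: ants at (3,2),(0,4),(3,3)
  0 0 0 0 1
  0 0 0 0 0
  0 0 0 0 0
  0 0 8 5 0
  0 0 0 0 0

0 0 0 0 1
0 0 0 0 0
0 0 0 0 0
0 0 8 5 0
0 0 0 0 0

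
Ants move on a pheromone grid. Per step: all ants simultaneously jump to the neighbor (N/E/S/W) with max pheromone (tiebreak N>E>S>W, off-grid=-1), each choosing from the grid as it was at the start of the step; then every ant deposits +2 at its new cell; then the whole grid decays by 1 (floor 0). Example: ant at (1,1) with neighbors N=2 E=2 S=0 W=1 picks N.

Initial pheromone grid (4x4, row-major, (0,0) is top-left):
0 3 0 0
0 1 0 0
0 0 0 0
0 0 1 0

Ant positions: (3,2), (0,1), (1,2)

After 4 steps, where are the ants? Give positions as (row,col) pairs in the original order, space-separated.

Step 1: ant0:(3,2)->N->(2,2) | ant1:(0,1)->S->(1,1) | ant2:(1,2)->W->(1,1)
  grid max=4 at (1,1)
Step 2: ant0:(2,2)->N->(1,2) | ant1:(1,1)->N->(0,1) | ant2:(1,1)->N->(0,1)
  grid max=5 at (0,1)
Step 3: ant0:(1,2)->W->(1,1) | ant1:(0,1)->S->(1,1) | ant2:(0,1)->S->(1,1)
  grid max=8 at (1,1)
Step 4: ant0:(1,1)->N->(0,1) | ant1:(1,1)->N->(0,1) | ant2:(1,1)->N->(0,1)
  grid max=9 at (0,1)

(0,1) (0,1) (0,1)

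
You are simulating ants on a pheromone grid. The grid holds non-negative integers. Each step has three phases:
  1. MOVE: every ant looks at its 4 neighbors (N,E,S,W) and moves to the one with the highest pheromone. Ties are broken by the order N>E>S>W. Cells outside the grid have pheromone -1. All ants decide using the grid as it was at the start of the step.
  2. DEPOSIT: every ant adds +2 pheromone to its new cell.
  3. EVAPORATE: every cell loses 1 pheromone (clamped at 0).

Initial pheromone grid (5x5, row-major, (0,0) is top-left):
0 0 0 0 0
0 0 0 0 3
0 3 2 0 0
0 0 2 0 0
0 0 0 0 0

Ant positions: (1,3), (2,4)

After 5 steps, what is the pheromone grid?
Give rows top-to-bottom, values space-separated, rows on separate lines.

After step 1: ants at (1,4),(1,4)
  0 0 0 0 0
  0 0 0 0 6
  0 2 1 0 0
  0 0 1 0 0
  0 0 0 0 0
After step 2: ants at (0,4),(0,4)
  0 0 0 0 3
  0 0 0 0 5
  0 1 0 0 0
  0 0 0 0 0
  0 0 0 0 0
After step 3: ants at (1,4),(1,4)
  0 0 0 0 2
  0 0 0 0 8
  0 0 0 0 0
  0 0 0 0 0
  0 0 0 0 0
After step 4: ants at (0,4),(0,4)
  0 0 0 0 5
  0 0 0 0 7
  0 0 0 0 0
  0 0 0 0 0
  0 0 0 0 0
After step 5: ants at (1,4),(1,4)
  0 0 0 0 4
  0 0 0 0 10
  0 0 0 0 0
  0 0 0 0 0
  0 0 0 0 0

0 0 0 0 4
0 0 0 0 10
0 0 0 0 0
0 0 0 0 0
0 0 0 0 0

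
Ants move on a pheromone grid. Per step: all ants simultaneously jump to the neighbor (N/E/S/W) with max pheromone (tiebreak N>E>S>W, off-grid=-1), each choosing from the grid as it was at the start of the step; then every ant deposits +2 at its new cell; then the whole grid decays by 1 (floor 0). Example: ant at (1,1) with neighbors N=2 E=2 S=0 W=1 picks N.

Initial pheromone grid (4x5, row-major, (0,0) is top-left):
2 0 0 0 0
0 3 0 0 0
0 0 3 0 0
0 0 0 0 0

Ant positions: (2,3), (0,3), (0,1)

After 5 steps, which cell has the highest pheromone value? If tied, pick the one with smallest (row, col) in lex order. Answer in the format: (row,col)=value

Step 1: ant0:(2,3)->W->(2,2) | ant1:(0,3)->E->(0,4) | ant2:(0,1)->S->(1,1)
  grid max=4 at (1,1)
Step 2: ant0:(2,2)->N->(1,2) | ant1:(0,4)->S->(1,4) | ant2:(1,1)->N->(0,1)
  grid max=3 at (1,1)
Step 3: ant0:(1,2)->S->(2,2) | ant1:(1,4)->N->(0,4) | ant2:(0,1)->S->(1,1)
  grid max=4 at (1,1)
Step 4: ant0:(2,2)->N->(1,2) | ant1:(0,4)->S->(1,4) | ant2:(1,1)->N->(0,1)
  grid max=3 at (1,1)
Step 5: ant0:(1,2)->S->(2,2) | ant1:(1,4)->N->(0,4) | ant2:(0,1)->S->(1,1)
  grid max=4 at (1,1)
Final grid:
  0 0 0 0 1
  0 4 0 0 0
  0 0 4 0 0
  0 0 0 0 0
Max pheromone 4 at (1,1)

Answer: (1,1)=4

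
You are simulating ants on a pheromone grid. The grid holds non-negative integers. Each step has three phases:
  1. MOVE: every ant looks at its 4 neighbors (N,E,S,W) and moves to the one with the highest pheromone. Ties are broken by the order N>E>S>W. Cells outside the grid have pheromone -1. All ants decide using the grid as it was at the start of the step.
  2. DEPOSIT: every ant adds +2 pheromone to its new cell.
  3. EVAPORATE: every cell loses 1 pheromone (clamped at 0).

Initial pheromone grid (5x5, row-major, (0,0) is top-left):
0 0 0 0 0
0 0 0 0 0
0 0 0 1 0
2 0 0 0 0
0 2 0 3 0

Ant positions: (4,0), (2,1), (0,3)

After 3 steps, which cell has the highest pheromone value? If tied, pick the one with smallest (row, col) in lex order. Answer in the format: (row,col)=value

Answer: (3,0)=3

Derivation:
Step 1: ant0:(4,0)->N->(3,0) | ant1:(2,1)->N->(1,1) | ant2:(0,3)->E->(0,4)
  grid max=3 at (3,0)
Step 2: ant0:(3,0)->N->(2,0) | ant1:(1,1)->N->(0,1) | ant2:(0,4)->S->(1,4)
  grid max=2 at (3,0)
Step 3: ant0:(2,0)->S->(3,0) | ant1:(0,1)->E->(0,2) | ant2:(1,4)->N->(0,4)
  grid max=3 at (3,0)
Final grid:
  0 0 1 0 1
  0 0 0 0 0
  0 0 0 0 0
  3 0 0 0 0
  0 0 0 0 0
Max pheromone 3 at (3,0)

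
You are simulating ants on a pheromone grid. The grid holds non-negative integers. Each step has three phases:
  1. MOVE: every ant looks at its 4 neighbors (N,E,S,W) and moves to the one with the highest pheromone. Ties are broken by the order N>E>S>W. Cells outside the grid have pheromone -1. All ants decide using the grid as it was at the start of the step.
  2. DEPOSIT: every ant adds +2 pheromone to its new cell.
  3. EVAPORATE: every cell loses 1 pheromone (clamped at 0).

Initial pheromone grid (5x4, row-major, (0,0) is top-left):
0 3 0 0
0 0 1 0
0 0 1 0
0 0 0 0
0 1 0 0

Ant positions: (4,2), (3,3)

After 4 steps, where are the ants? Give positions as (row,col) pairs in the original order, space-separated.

Step 1: ant0:(4,2)->W->(4,1) | ant1:(3,3)->N->(2,3)
  grid max=2 at (0,1)
Step 2: ant0:(4,1)->N->(3,1) | ant1:(2,3)->N->(1,3)
  grid max=1 at (0,1)
Step 3: ant0:(3,1)->S->(4,1) | ant1:(1,3)->N->(0,3)
  grid max=2 at (4,1)
Step 4: ant0:(4,1)->N->(3,1) | ant1:(0,3)->S->(1,3)
  grid max=1 at (1,3)

(3,1) (1,3)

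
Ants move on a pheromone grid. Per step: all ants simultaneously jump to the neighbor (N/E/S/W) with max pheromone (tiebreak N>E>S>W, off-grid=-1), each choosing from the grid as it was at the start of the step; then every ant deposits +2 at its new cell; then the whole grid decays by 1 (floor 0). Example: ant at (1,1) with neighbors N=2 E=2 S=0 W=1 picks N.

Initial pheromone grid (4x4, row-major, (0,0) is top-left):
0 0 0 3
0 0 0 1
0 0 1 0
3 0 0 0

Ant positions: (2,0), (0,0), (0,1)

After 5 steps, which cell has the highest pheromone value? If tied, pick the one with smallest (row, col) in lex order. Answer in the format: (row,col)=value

Step 1: ant0:(2,0)->S->(3,0) | ant1:(0,0)->E->(0,1) | ant2:(0,1)->E->(0,2)
  grid max=4 at (3,0)
Step 2: ant0:(3,0)->N->(2,0) | ant1:(0,1)->E->(0,2) | ant2:(0,2)->E->(0,3)
  grid max=3 at (0,3)
Step 3: ant0:(2,0)->S->(3,0) | ant1:(0,2)->E->(0,3) | ant2:(0,3)->W->(0,2)
  grid max=4 at (0,3)
Step 4: ant0:(3,0)->N->(2,0) | ant1:(0,3)->W->(0,2) | ant2:(0,2)->E->(0,3)
  grid max=5 at (0,3)
Step 5: ant0:(2,0)->S->(3,0) | ant1:(0,2)->E->(0,3) | ant2:(0,3)->W->(0,2)
  grid max=6 at (0,3)
Final grid:
  0 0 5 6
  0 0 0 0
  0 0 0 0
  4 0 0 0
Max pheromone 6 at (0,3)

Answer: (0,3)=6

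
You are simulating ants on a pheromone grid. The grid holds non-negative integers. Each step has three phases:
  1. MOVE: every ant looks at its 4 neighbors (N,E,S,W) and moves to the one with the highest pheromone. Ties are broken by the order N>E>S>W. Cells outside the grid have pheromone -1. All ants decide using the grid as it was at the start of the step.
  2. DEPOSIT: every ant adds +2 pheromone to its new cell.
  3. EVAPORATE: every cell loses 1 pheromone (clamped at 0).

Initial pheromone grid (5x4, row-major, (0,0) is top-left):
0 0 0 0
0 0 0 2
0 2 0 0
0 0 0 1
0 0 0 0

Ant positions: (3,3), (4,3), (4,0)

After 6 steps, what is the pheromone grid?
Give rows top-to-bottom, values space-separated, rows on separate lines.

After step 1: ants at (2,3),(3,3),(3,0)
  0 0 0 0
  0 0 0 1
  0 1 0 1
  1 0 0 2
  0 0 0 0
After step 2: ants at (3,3),(2,3),(2,0)
  0 0 0 0
  0 0 0 0
  1 0 0 2
  0 0 0 3
  0 0 0 0
After step 3: ants at (2,3),(3,3),(1,0)
  0 0 0 0
  1 0 0 0
  0 0 0 3
  0 0 0 4
  0 0 0 0
After step 4: ants at (3,3),(2,3),(0,0)
  1 0 0 0
  0 0 0 0
  0 0 0 4
  0 0 0 5
  0 0 0 0
After step 5: ants at (2,3),(3,3),(0,1)
  0 1 0 0
  0 0 0 0
  0 0 0 5
  0 0 0 6
  0 0 0 0
After step 6: ants at (3,3),(2,3),(0,2)
  0 0 1 0
  0 0 0 0
  0 0 0 6
  0 0 0 7
  0 0 0 0

0 0 1 0
0 0 0 0
0 0 0 6
0 0 0 7
0 0 0 0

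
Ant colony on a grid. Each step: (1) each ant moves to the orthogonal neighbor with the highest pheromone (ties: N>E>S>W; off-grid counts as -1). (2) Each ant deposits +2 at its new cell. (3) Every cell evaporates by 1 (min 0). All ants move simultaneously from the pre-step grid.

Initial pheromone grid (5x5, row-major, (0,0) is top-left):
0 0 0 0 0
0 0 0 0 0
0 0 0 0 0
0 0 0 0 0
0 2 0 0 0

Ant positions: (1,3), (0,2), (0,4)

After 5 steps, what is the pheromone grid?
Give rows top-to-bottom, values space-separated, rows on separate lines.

After step 1: ants at (0,3),(0,3),(1,4)
  0 0 0 3 0
  0 0 0 0 1
  0 0 0 0 0
  0 0 0 0 0
  0 1 0 0 0
After step 2: ants at (0,4),(0,4),(0,4)
  0 0 0 2 5
  0 0 0 0 0
  0 0 0 0 0
  0 0 0 0 0
  0 0 0 0 0
After step 3: ants at (0,3),(0,3),(0,3)
  0 0 0 7 4
  0 0 0 0 0
  0 0 0 0 0
  0 0 0 0 0
  0 0 0 0 0
After step 4: ants at (0,4),(0,4),(0,4)
  0 0 0 6 9
  0 0 0 0 0
  0 0 0 0 0
  0 0 0 0 0
  0 0 0 0 0
After step 5: ants at (0,3),(0,3),(0,3)
  0 0 0 11 8
  0 0 0 0 0
  0 0 0 0 0
  0 0 0 0 0
  0 0 0 0 0

0 0 0 11 8
0 0 0 0 0
0 0 0 0 0
0 0 0 0 0
0 0 0 0 0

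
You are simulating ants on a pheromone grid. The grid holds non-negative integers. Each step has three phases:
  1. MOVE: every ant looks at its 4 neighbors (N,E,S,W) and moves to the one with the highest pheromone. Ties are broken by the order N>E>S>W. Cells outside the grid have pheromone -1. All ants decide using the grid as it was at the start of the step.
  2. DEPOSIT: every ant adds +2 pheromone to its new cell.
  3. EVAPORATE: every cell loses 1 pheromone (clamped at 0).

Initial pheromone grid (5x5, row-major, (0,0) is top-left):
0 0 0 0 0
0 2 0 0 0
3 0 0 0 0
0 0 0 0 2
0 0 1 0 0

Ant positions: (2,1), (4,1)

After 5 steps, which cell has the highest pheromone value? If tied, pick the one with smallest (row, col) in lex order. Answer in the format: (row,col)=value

Answer: (2,0)=4

Derivation:
Step 1: ant0:(2,1)->W->(2,0) | ant1:(4,1)->E->(4,2)
  grid max=4 at (2,0)
Step 2: ant0:(2,0)->N->(1,0) | ant1:(4,2)->N->(3,2)
  grid max=3 at (2,0)
Step 3: ant0:(1,0)->S->(2,0) | ant1:(3,2)->S->(4,2)
  grid max=4 at (2,0)
Step 4: ant0:(2,0)->N->(1,0) | ant1:(4,2)->N->(3,2)
  grid max=3 at (2,0)
Step 5: ant0:(1,0)->S->(2,0) | ant1:(3,2)->S->(4,2)
  grid max=4 at (2,0)
Final grid:
  0 0 0 0 0
  0 0 0 0 0
  4 0 0 0 0
  0 0 0 0 0
  0 0 2 0 0
Max pheromone 4 at (2,0)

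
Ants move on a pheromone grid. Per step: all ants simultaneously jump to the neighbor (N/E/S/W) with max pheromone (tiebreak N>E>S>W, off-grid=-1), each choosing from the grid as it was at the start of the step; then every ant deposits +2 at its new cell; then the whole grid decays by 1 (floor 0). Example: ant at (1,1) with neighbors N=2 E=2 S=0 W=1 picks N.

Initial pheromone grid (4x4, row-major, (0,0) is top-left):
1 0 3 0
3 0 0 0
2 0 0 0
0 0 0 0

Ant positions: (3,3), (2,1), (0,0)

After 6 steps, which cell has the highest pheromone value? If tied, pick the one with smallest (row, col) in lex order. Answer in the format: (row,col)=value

Step 1: ant0:(3,3)->N->(2,3) | ant1:(2,1)->W->(2,0) | ant2:(0,0)->S->(1,0)
  grid max=4 at (1,0)
Step 2: ant0:(2,3)->N->(1,3) | ant1:(2,0)->N->(1,0) | ant2:(1,0)->S->(2,0)
  grid max=5 at (1,0)
Step 3: ant0:(1,3)->N->(0,3) | ant1:(1,0)->S->(2,0) | ant2:(2,0)->N->(1,0)
  grid max=6 at (1,0)
Step 4: ant0:(0,3)->S->(1,3) | ant1:(2,0)->N->(1,0) | ant2:(1,0)->S->(2,0)
  grid max=7 at (1,0)
Step 5: ant0:(1,3)->N->(0,3) | ant1:(1,0)->S->(2,0) | ant2:(2,0)->N->(1,0)
  grid max=8 at (1,0)
Step 6: ant0:(0,3)->S->(1,3) | ant1:(2,0)->N->(1,0) | ant2:(1,0)->S->(2,0)
  grid max=9 at (1,0)
Final grid:
  0 0 0 0
  9 0 0 1
  8 0 0 0
  0 0 0 0
Max pheromone 9 at (1,0)

Answer: (1,0)=9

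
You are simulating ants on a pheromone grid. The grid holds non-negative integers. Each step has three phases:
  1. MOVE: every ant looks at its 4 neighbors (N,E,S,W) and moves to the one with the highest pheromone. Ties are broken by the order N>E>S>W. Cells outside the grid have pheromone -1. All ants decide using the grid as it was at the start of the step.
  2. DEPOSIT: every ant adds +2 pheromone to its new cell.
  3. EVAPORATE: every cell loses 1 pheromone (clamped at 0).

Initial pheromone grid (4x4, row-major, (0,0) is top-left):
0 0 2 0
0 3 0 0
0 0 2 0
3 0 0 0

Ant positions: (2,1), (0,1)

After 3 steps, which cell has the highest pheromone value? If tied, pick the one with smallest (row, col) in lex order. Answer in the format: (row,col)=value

Step 1: ant0:(2,1)->N->(1,1) | ant1:(0,1)->S->(1,1)
  grid max=6 at (1,1)
Step 2: ant0:(1,1)->N->(0,1) | ant1:(1,1)->N->(0,1)
  grid max=5 at (1,1)
Step 3: ant0:(0,1)->S->(1,1) | ant1:(0,1)->S->(1,1)
  grid max=8 at (1,1)
Final grid:
  0 2 0 0
  0 8 0 0
  0 0 0 0
  0 0 0 0
Max pheromone 8 at (1,1)

Answer: (1,1)=8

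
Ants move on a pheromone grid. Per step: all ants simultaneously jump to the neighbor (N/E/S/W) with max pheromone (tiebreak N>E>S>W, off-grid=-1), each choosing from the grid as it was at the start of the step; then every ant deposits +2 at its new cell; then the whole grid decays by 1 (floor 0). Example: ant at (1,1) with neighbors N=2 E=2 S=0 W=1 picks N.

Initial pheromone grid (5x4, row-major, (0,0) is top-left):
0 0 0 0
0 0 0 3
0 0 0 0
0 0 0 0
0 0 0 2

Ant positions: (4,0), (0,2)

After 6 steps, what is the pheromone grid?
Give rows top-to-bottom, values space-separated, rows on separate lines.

After step 1: ants at (3,0),(0,3)
  0 0 0 1
  0 0 0 2
  0 0 0 0
  1 0 0 0
  0 0 0 1
After step 2: ants at (2,0),(1,3)
  0 0 0 0
  0 0 0 3
  1 0 0 0
  0 0 0 0
  0 0 0 0
After step 3: ants at (1,0),(0,3)
  0 0 0 1
  1 0 0 2
  0 0 0 0
  0 0 0 0
  0 0 0 0
After step 4: ants at (0,0),(1,3)
  1 0 0 0
  0 0 0 3
  0 0 0 0
  0 0 0 0
  0 0 0 0
After step 5: ants at (0,1),(0,3)
  0 1 0 1
  0 0 0 2
  0 0 0 0
  0 0 0 0
  0 0 0 0
After step 6: ants at (0,2),(1,3)
  0 0 1 0
  0 0 0 3
  0 0 0 0
  0 0 0 0
  0 0 0 0

0 0 1 0
0 0 0 3
0 0 0 0
0 0 0 0
0 0 0 0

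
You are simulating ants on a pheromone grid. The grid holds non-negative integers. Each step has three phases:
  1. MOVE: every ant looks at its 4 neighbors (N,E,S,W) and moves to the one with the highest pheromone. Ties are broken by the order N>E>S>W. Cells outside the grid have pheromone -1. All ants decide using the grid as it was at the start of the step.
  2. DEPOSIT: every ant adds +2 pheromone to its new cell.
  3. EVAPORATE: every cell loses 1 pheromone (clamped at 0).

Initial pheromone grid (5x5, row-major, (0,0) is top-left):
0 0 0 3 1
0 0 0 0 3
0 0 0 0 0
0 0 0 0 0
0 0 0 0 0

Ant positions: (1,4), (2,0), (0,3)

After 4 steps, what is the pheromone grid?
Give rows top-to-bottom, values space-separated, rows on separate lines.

After step 1: ants at (0,4),(1,0),(0,4)
  0 0 0 2 4
  1 0 0 0 2
  0 0 0 0 0
  0 0 0 0 0
  0 0 0 0 0
After step 2: ants at (1,4),(0,0),(1,4)
  1 0 0 1 3
  0 0 0 0 5
  0 0 0 0 0
  0 0 0 0 0
  0 0 0 0 0
After step 3: ants at (0,4),(0,1),(0,4)
  0 1 0 0 6
  0 0 0 0 4
  0 0 0 0 0
  0 0 0 0 0
  0 0 0 0 0
After step 4: ants at (1,4),(0,2),(1,4)
  0 0 1 0 5
  0 0 0 0 7
  0 0 0 0 0
  0 0 0 0 0
  0 0 0 0 0

0 0 1 0 5
0 0 0 0 7
0 0 0 0 0
0 0 0 0 0
0 0 0 0 0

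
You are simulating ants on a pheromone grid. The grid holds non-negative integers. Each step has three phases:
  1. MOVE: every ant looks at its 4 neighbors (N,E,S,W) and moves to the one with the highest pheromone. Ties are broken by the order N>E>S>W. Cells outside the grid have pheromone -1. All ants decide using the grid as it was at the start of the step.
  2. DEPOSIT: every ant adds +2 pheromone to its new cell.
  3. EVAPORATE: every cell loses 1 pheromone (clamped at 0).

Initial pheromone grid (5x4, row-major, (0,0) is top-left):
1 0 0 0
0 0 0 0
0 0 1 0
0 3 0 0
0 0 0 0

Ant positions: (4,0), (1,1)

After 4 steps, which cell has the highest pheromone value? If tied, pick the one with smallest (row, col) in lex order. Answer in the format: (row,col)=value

Answer: (3,1)=3

Derivation:
Step 1: ant0:(4,0)->N->(3,0) | ant1:(1,1)->N->(0,1)
  grid max=2 at (3,1)
Step 2: ant0:(3,0)->E->(3,1) | ant1:(0,1)->E->(0,2)
  grid max=3 at (3,1)
Step 3: ant0:(3,1)->N->(2,1) | ant1:(0,2)->E->(0,3)
  grid max=2 at (3,1)
Step 4: ant0:(2,1)->S->(3,1) | ant1:(0,3)->S->(1,3)
  grid max=3 at (3,1)
Final grid:
  0 0 0 0
  0 0 0 1
  0 0 0 0
  0 3 0 0
  0 0 0 0
Max pheromone 3 at (3,1)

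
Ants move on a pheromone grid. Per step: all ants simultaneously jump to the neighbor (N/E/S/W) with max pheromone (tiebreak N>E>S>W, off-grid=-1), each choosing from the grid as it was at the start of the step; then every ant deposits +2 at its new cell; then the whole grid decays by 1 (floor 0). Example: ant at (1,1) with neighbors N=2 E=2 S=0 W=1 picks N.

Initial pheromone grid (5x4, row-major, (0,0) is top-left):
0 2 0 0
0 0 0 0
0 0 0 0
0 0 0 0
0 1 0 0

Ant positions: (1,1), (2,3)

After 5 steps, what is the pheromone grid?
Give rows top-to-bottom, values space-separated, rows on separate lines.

After step 1: ants at (0,1),(1,3)
  0 3 0 0
  0 0 0 1
  0 0 0 0
  0 0 0 0
  0 0 0 0
After step 2: ants at (0,2),(0,3)
  0 2 1 1
  0 0 0 0
  0 0 0 0
  0 0 0 0
  0 0 0 0
After step 3: ants at (0,1),(0,2)
  0 3 2 0
  0 0 0 0
  0 0 0 0
  0 0 0 0
  0 0 0 0
After step 4: ants at (0,2),(0,1)
  0 4 3 0
  0 0 0 0
  0 0 0 0
  0 0 0 0
  0 0 0 0
After step 5: ants at (0,1),(0,2)
  0 5 4 0
  0 0 0 0
  0 0 0 0
  0 0 0 0
  0 0 0 0

0 5 4 0
0 0 0 0
0 0 0 0
0 0 0 0
0 0 0 0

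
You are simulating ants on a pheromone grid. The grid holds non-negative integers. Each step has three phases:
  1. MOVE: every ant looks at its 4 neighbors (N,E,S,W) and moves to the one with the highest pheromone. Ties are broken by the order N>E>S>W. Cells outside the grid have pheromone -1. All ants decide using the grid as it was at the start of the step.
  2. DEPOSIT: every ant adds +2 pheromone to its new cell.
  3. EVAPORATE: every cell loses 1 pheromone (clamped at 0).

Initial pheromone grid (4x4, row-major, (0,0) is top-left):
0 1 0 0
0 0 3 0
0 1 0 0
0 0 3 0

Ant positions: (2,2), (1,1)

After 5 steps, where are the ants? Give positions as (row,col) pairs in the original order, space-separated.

Step 1: ant0:(2,2)->N->(1,2) | ant1:(1,1)->E->(1,2)
  grid max=6 at (1,2)
Step 2: ant0:(1,2)->N->(0,2) | ant1:(1,2)->N->(0,2)
  grid max=5 at (1,2)
Step 3: ant0:(0,2)->S->(1,2) | ant1:(0,2)->S->(1,2)
  grid max=8 at (1,2)
Step 4: ant0:(1,2)->N->(0,2) | ant1:(1,2)->N->(0,2)
  grid max=7 at (1,2)
Step 5: ant0:(0,2)->S->(1,2) | ant1:(0,2)->S->(1,2)
  grid max=10 at (1,2)

(1,2) (1,2)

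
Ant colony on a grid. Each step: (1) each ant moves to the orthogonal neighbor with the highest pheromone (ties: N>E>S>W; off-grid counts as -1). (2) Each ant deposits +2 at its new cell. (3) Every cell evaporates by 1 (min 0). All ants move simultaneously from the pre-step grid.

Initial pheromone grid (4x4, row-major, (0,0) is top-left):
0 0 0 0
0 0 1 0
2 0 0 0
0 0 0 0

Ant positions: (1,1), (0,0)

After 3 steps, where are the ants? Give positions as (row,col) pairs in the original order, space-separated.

Step 1: ant0:(1,1)->E->(1,2) | ant1:(0,0)->E->(0,1)
  grid max=2 at (1,2)
Step 2: ant0:(1,2)->N->(0,2) | ant1:(0,1)->E->(0,2)
  grid max=3 at (0,2)
Step 3: ant0:(0,2)->S->(1,2) | ant1:(0,2)->S->(1,2)
  grid max=4 at (1,2)

(1,2) (1,2)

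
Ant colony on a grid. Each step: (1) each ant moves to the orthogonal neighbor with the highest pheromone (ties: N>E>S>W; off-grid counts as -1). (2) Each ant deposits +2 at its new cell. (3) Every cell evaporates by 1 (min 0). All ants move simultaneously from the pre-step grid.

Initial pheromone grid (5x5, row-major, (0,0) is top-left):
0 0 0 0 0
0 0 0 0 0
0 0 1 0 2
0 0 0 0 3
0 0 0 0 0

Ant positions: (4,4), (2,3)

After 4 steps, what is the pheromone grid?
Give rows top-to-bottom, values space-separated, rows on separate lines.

After step 1: ants at (3,4),(2,4)
  0 0 0 0 0
  0 0 0 0 0
  0 0 0 0 3
  0 0 0 0 4
  0 0 0 0 0
After step 2: ants at (2,4),(3,4)
  0 0 0 0 0
  0 0 0 0 0
  0 0 0 0 4
  0 0 0 0 5
  0 0 0 0 0
After step 3: ants at (3,4),(2,4)
  0 0 0 0 0
  0 0 0 0 0
  0 0 0 0 5
  0 0 0 0 6
  0 0 0 0 0
After step 4: ants at (2,4),(3,4)
  0 0 0 0 0
  0 0 0 0 0
  0 0 0 0 6
  0 0 0 0 7
  0 0 0 0 0

0 0 0 0 0
0 0 0 0 0
0 0 0 0 6
0 0 0 0 7
0 0 0 0 0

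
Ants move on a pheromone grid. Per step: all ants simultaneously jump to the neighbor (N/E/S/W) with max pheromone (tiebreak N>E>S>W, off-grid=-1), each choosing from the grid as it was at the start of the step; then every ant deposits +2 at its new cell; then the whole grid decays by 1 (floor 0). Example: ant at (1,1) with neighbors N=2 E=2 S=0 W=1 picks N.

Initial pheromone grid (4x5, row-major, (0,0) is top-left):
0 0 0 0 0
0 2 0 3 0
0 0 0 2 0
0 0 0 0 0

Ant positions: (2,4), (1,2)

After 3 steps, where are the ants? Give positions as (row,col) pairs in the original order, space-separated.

Step 1: ant0:(2,4)->W->(2,3) | ant1:(1,2)->E->(1,3)
  grid max=4 at (1,3)
Step 2: ant0:(2,3)->N->(1,3) | ant1:(1,3)->S->(2,3)
  grid max=5 at (1,3)
Step 3: ant0:(1,3)->S->(2,3) | ant1:(2,3)->N->(1,3)
  grid max=6 at (1,3)

(2,3) (1,3)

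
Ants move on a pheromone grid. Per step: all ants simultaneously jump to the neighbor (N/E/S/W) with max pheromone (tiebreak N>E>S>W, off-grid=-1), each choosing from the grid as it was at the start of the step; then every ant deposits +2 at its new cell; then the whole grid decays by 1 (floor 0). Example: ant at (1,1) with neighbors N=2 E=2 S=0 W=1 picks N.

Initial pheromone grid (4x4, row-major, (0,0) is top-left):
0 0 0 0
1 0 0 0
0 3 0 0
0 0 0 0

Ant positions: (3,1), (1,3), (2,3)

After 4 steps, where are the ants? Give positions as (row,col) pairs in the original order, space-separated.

Step 1: ant0:(3,1)->N->(2,1) | ant1:(1,3)->N->(0,3) | ant2:(2,3)->N->(1,3)
  grid max=4 at (2,1)
Step 2: ant0:(2,1)->N->(1,1) | ant1:(0,3)->S->(1,3) | ant2:(1,3)->N->(0,3)
  grid max=3 at (2,1)
Step 3: ant0:(1,1)->S->(2,1) | ant1:(1,3)->N->(0,3) | ant2:(0,3)->S->(1,3)
  grid max=4 at (2,1)
Step 4: ant0:(2,1)->N->(1,1) | ant1:(0,3)->S->(1,3) | ant2:(1,3)->N->(0,3)
  grid max=4 at (0,3)

(1,1) (1,3) (0,3)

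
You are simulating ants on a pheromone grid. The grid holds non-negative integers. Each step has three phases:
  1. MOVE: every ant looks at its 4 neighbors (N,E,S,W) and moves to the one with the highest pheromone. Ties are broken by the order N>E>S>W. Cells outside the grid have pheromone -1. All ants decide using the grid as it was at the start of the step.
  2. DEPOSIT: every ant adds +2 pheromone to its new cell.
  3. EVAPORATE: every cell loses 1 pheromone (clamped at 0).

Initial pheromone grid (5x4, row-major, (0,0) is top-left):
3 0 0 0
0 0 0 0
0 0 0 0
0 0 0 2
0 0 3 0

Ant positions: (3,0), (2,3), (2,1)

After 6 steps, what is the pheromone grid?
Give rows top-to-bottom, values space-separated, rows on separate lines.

After step 1: ants at (2,0),(3,3),(1,1)
  2 0 0 0
  0 1 0 0
  1 0 0 0
  0 0 0 3
  0 0 2 0
After step 2: ants at (1,0),(2,3),(0,1)
  1 1 0 0
  1 0 0 0
  0 0 0 1
  0 0 0 2
  0 0 1 0
After step 3: ants at (0,0),(3,3),(0,0)
  4 0 0 0
  0 0 0 0
  0 0 0 0
  0 0 0 3
  0 0 0 0
After step 4: ants at (0,1),(2,3),(0,1)
  3 3 0 0
  0 0 0 0
  0 0 0 1
  0 0 0 2
  0 0 0 0
After step 5: ants at (0,0),(3,3),(0,0)
  6 2 0 0
  0 0 0 0
  0 0 0 0
  0 0 0 3
  0 0 0 0
After step 6: ants at (0,1),(2,3),(0,1)
  5 5 0 0
  0 0 0 0
  0 0 0 1
  0 0 0 2
  0 0 0 0

5 5 0 0
0 0 0 0
0 0 0 1
0 0 0 2
0 0 0 0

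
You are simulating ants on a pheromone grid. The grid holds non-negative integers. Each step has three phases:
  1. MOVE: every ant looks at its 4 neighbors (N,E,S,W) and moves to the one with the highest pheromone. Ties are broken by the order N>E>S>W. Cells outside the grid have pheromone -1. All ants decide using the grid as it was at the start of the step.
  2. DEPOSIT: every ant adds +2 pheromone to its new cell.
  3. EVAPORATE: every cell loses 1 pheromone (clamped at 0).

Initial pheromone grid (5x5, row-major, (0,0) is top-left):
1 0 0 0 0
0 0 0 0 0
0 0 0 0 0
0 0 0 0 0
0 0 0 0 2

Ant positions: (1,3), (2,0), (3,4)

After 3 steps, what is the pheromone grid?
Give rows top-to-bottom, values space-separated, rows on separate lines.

After step 1: ants at (0,3),(1,0),(4,4)
  0 0 0 1 0
  1 0 0 0 0
  0 0 0 0 0
  0 0 0 0 0
  0 0 0 0 3
After step 2: ants at (0,4),(0,0),(3,4)
  1 0 0 0 1
  0 0 0 0 0
  0 0 0 0 0
  0 0 0 0 1
  0 0 0 0 2
After step 3: ants at (1,4),(0,1),(4,4)
  0 1 0 0 0
  0 0 0 0 1
  0 0 0 0 0
  0 0 0 0 0
  0 0 0 0 3

0 1 0 0 0
0 0 0 0 1
0 0 0 0 0
0 0 0 0 0
0 0 0 0 3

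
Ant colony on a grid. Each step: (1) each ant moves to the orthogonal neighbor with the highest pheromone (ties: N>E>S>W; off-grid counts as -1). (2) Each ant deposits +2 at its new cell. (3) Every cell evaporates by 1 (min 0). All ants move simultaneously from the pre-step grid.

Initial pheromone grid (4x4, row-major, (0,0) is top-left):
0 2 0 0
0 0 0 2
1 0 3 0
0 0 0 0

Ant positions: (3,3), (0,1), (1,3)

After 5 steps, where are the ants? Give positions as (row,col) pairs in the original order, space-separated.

Step 1: ant0:(3,3)->N->(2,3) | ant1:(0,1)->E->(0,2) | ant2:(1,3)->N->(0,3)
  grid max=2 at (2,2)
Step 2: ant0:(2,3)->W->(2,2) | ant1:(0,2)->E->(0,3) | ant2:(0,3)->S->(1,3)
  grid max=3 at (2,2)
Step 3: ant0:(2,2)->N->(1,2) | ant1:(0,3)->S->(1,3) | ant2:(1,3)->N->(0,3)
  grid max=3 at (0,3)
Step 4: ant0:(1,2)->E->(1,3) | ant1:(1,3)->N->(0,3) | ant2:(0,3)->S->(1,3)
  grid max=6 at (1,3)
Step 5: ant0:(1,3)->N->(0,3) | ant1:(0,3)->S->(1,3) | ant2:(1,3)->N->(0,3)
  grid max=7 at (0,3)

(0,3) (1,3) (0,3)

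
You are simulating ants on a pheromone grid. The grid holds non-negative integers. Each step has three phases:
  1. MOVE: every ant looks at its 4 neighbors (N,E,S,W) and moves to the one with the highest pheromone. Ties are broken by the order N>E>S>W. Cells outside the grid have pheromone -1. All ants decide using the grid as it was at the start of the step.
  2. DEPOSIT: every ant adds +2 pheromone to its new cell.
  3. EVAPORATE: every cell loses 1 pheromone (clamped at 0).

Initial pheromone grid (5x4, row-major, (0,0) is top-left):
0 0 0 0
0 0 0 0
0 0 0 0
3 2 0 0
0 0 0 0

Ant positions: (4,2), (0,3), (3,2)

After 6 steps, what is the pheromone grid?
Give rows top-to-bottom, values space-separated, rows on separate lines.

After step 1: ants at (3,2),(1,3),(3,1)
  0 0 0 0
  0 0 0 1
  0 0 0 0
  2 3 1 0
  0 0 0 0
After step 2: ants at (3,1),(0,3),(3,0)
  0 0 0 1
  0 0 0 0
  0 0 0 0
  3 4 0 0
  0 0 0 0
After step 3: ants at (3,0),(1,3),(3,1)
  0 0 0 0
  0 0 0 1
  0 0 0 0
  4 5 0 0
  0 0 0 0
After step 4: ants at (3,1),(0,3),(3,0)
  0 0 0 1
  0 0 0 0
  0 0 0 0
  5 6 0 0
  0 0 0 0
After step 5: ants at (3,0),(1,3),(3,1)
  0 0 0 0
  0 0 0 1
  0 0 0 0
  6 7 0 0
  0 0 0 0
After step 6: ants at (3,1),(0,3),(3,0)
  0 0 0 1
  0 0 0 0
  0 0 0 0
  7 8 0 0
  0 0 0 0

0 0 0 1
0 0 0 0
0 0 0 0
7 8 0 0
0 0 0 0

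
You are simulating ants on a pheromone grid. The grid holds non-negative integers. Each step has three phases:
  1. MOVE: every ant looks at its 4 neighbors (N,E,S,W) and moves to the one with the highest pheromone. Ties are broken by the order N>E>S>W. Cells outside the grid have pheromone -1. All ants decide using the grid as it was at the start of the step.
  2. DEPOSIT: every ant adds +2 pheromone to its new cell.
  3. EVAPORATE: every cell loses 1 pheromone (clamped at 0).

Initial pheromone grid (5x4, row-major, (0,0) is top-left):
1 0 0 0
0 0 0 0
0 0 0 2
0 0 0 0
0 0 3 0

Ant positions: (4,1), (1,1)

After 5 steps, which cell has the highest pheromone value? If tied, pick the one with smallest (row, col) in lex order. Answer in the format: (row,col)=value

Step 1: ant0:(4,1)->E->(4,2) | ant1:(1,1)->N->(0,1)
  grid max=4 at (4,2)
Step 2: ant0:(4,2)->N->(3,2) | ant1:(0,1)->E->(0,2)
  grid max=3 at (4,2)
Step 3: ant0:(3,2)->S->(4,2) | ant1:(0,2)->E->(0,3)
  grid max=4 at (4,2)
Step 4: ant0:(4,2)->N->(3,2) | ant1:(0,3)->S->(1,3)
  grid max=3 at (4,2)
Step 5: ant0:(3,2)->S->(4,2) | ant1:(1,3)->N->(0,3)
  grid max=4 at (4,2)
Final grid:
  0 0 0 1
  0 0 0 0
  0 0 0 0
  0 0 0 0
  0 0 4 0
Max pheromone 4 at (4,2)

Answer: (4,2)=4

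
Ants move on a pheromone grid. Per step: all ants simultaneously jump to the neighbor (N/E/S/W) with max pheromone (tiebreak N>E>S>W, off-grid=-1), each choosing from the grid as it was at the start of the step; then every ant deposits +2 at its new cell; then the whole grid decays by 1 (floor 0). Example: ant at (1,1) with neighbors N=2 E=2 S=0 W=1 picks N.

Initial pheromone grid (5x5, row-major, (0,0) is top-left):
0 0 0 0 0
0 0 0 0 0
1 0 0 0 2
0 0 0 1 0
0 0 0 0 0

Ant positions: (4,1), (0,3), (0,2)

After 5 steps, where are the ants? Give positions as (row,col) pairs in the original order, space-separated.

Step 1: ant0:(4,1)->N->(3,1) | ant1:(0,3)->E->(0,4) | ant2:(0,2)->E->(0,3)
  grid max=1 at (0,3)
Step 2: ant0:(3,1)->N->(2,1) | ant1:(0,4)->W->(0,3) | ant2:(0,3)->E->(0,4)
  grid max=2 at (0,3)
Step 3: ant0:(2,1)->N->(1,1) | ant1:(0,3)->E->(0,4) | ant2:(0,4)->W->(0,3)
  grid max=3 at (0,3)
Step 4: ant0:(1,1)->N->(0,1) | ant1:(0,4)->W->(0,3) | ant2:(0,3)->E->(0,4)
  grid max=4 at (0,3)
Step 5: ant0:(0,1)->E->(0,2) | ant1:(0,3)->E->(0,4) | ant2:(0,4)->W->(0,3)
  grid max=5 at (0,3)

(0,2) (0,4) (0,3)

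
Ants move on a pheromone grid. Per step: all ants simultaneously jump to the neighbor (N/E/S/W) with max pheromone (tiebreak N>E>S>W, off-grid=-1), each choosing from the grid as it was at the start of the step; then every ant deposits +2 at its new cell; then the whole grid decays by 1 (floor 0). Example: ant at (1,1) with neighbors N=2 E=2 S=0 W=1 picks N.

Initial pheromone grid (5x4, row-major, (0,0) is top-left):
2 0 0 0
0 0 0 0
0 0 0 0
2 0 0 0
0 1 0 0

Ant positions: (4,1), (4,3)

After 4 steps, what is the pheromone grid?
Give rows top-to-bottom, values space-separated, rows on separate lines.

After step 1: ants at (3,1),(3,3)
  1 0 0 0
  0 0 0 0
  0 0 0 0
  1 1 0 1
  0 0 0 0
After step 2: ants at (3,0),(2,3)
  0 0 0 0
  0 0 0 0
  0 0 0 1
  2 0 0 0
  0 0 0 0
After step 3: ants at (2,0),(1,3)
  0 0 0 0
  0 0 0 1
  1 0 0 0
  1 0 0 0
  0 0 0 0
After step 4: ants at (3,0),(0,3)
  0 0 0 1
  0 0 0 0
  0 0 0 0
  2 0 0 0
  0 0 0 0

0 0 0 1
0 0 0 0
0 0 0 0
2 0 0 0
0 0 0 0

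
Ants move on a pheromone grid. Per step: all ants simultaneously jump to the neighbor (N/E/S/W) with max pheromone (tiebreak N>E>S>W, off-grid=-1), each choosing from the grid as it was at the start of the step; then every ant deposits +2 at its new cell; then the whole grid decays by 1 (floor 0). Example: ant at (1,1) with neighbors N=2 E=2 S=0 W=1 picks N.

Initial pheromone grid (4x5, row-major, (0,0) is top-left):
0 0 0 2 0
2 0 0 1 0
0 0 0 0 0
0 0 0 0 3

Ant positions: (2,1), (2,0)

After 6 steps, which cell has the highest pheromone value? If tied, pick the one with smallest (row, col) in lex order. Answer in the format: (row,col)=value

Step 1: ant0:(2,1)->N->(1,1) | ant1:(2,0)->N->(1,0)
  grid max=3 at (1,0)
Step 2: ant0:(1,1)->W->(1,0) | ant1:(1,0)->E->(1,1)
  grid max=4 at (1,0)
Step 3: ant0:(1,0)->E->(1,1) | ant1:(1,1)->W->(1,0)
  grid max=5 at (1,0)
Step 4: ant0:(1,1)->W->(1,0) | ant1:(1,0)->E->(1,1)
  grid max=6 at (1,0)
Step 5: ant0:(1,0)->E->(1,1) | ant1:(1,1)->W->(1,0)
  grid max=7 at (1,0)
Step 6: ant0:(1,1)->W->(1,0) | ant1:(1,0)->E->(1,1)
  grid max=8 at (1,0)
Final grid:
  0 0 0 0 0
  8 6 0 0 0
  0 0 0 0 0
  0 0 0 0 0
Max pheromone 8 at (1,0)

Answer: (1,0)=8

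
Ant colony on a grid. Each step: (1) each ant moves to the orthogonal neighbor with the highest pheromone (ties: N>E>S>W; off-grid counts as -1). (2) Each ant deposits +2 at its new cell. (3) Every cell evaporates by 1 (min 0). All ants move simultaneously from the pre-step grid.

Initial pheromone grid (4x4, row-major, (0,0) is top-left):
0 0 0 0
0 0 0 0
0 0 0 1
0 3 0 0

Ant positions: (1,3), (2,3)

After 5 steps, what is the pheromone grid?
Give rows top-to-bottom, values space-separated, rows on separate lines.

After step 1: ants at (2,3),(1,3)
  0 0 0 0
  0 0 0 1
  0 0 0 2
  0 2 0 0
After step 2: ants at (1,3),(2,3)
  0 0 0 0
  0 0 0 2
  0 0 0 3
  0 1 0 0
After step 3: ants at (2,3),(1,3)
  0 0 0 0
  0 0 0 3
  0 0 0 4
  0 0 0 0
After step 4: ants at (1,3),(2,3)
  0 0 0 0
  0 0 0 4
  0 0 0 5
  0 0 0 0
After step 5: ants at (2,3),(1,3)
  0 0 0 0
  0 0 0 5
  0 0 0 6
  0 0 0 0

0 0 0 0
0 0 0 5
0 0 0 6
0 0 0 0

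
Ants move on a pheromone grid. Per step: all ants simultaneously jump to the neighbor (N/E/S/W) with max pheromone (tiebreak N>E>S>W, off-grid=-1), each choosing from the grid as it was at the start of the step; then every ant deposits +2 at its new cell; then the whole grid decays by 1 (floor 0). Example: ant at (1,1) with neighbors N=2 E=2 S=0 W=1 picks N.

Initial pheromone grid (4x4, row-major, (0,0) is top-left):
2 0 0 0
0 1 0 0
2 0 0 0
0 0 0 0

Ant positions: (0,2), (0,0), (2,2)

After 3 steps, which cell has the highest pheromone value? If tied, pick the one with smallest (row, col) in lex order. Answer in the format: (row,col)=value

Step 1: ant0:(0,2)->E->(0,3) | ant1:(0,0)->E->(0,1) | ant2:(2,2)->N->(1,2)
  grid max=1 at (0,0)
Step 2: ant0:(0,3)->S->(1,3) | ant1:(0,1)->W->(0,0) | ant2:(1,2)->N->(0,2)
  grid max=2 at (0,0)
Step 3: ant0:(1,3)->N->(0,3) | ant1:(0,0)->E->(0,1) | ant2:(0,2)->E->(0,3)
  grid max=3 at (0,3)
Final grid:
  1 1 0 3
  0 0 0 0
  0 0 0 0
  0 0 0 0
Max pheromone 3 at (0,3)

Answer: (0,3)=3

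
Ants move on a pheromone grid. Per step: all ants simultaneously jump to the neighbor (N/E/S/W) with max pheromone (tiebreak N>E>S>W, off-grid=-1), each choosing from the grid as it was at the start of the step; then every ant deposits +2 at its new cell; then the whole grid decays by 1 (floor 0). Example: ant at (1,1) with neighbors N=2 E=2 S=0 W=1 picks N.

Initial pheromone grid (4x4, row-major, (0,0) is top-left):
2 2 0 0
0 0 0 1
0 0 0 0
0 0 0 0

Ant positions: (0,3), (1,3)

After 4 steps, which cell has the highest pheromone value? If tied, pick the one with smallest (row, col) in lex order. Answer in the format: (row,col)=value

Answer: (1,3)=5

Derivation:
Step 1: ant0:(0,3)->S->(1,3) | ant1:(1,3)->N->(0,3)
  grid max=2 at (1,3)
Step 2: ant0:(1,3)->N->(0,3) | ant1:(0,3)->S->(1,3)
  grid max=3 at (1,3)
Step 3: ant0:(0,3)->S->(1,3) | ant1:(1,3)->N->(0,3)
  grid max=4 at (1,3)
Step 4: ant0:(1,3)->N->(0,3) | ant1:(0,3)->S->(1,3)
  grid max=5 at (1,3)
Final grid:
  0 0 0 4
  0 0 0 5
  0 0 0 0
  0 0 0 0
Max pheromone 5 at (1,3)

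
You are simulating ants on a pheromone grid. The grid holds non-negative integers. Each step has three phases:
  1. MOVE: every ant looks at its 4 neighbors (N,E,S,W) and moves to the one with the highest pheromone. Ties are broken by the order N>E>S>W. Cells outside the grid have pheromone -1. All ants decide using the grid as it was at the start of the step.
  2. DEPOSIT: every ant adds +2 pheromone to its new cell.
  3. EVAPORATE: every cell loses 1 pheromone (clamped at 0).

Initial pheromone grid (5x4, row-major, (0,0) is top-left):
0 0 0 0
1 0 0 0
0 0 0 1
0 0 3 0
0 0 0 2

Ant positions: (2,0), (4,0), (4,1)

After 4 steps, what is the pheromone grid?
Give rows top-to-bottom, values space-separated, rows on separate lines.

After step 1: ants at (1,0),(3,0),(3,1)
  0 0 0 0
  2 0 0 0
  0 0 0 0
  1 1 2 0
  0 0 0 1
After step 2: ants at (0,0),(3,1),(3,2)
  1 0 0 0
  1 0 0 0
  0 0 0 0
  0 2 3 0
  0 0 0 0
After step 3: ants at (1,0),(3,2),(3,1)
  0 0 0 0
  2 0 0 0
  0 0 0 0
  0 3 4 0
  0 0 0 0
After step 4: ants at (0,0),(3,1),(3,2)
  1 0 0 0
  1 0 0 0
  0 0 0 0
  0 4 5 0
  0 0 0 0

1 0 0 0
1 0 0 0
0 0 0 0
0 4 5 0
0 0 0 0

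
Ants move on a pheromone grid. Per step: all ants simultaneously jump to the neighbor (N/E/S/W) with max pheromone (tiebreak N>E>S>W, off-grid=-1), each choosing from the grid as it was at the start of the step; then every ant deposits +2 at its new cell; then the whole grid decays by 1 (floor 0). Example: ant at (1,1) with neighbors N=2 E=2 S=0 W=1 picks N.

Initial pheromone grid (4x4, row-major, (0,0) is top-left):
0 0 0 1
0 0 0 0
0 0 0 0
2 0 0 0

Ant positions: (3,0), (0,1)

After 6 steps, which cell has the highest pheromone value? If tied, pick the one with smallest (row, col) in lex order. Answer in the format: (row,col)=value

Step 1: ant0:(3,0)->N->(2,0) | ant1:(0,1)->E->(0,2)
  grid max=1 at (0,2)
Step 2: ant0:(2,0)->S->(3,0) | ant1:(0,2)->E->(0,3)
  grid max=2 at (3,0)
Step 3: ant0:(3,0)->N->(2,0) | ant1:(0,3)->S->(1,3)
  grid max=1 at (1,3)
Step 4: ant0:(2,0)->S->(3,0) | ant1:(1,3)->N->(0,3)
  grid max=2 at (3,0)
Step 5: ant0:(3,0)->N->(2,0) | ant1:(0,3)->S->(1,3)
  grid max=1 at (1,3)
Step 6: ant0:(2,0)->S->(3,0) | ant1:(1,3)->N->(0,3)
  grid max=2 at (3,0)
Final grid:
  0 0 0 1
  0 0 0 0
  0 0 0 0
  2 0 0 0
Max pheromone 2 at (3,0)

Answer: (3,0)=2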